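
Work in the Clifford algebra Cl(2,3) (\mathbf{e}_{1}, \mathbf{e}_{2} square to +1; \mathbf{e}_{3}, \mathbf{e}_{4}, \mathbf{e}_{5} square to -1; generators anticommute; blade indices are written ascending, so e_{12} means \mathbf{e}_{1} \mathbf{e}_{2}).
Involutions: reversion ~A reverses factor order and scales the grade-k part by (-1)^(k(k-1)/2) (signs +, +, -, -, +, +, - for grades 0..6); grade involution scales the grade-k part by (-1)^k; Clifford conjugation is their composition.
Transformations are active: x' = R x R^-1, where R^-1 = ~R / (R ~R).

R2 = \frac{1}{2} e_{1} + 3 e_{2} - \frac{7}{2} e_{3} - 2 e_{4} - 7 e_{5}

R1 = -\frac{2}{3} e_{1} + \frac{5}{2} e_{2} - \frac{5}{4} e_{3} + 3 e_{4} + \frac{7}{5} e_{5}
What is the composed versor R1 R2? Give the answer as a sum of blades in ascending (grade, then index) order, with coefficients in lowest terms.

Distribute over the terms of R1 (each basis-blade product reordered to ascending indices, repeated generators contracted through their squares):
(-\frac{2}{3} e_{1}) R2 = -\frac{1}{3} - 2 e_{12} + \frac{7}{3} e_{13} + \frac{4}{3} e_{14} + \frac{14}{3} e_{15}
(\frac{5}{2} e_{2}) R2 = \frac{15}{2} - \frac{5}{4} e_{12} - \frac{35}{4} e_{23} - 5 e_{24} - \frac{35}{2} e_{25}
(-\frac{5}{4} e_{3}) R2 = -\frac{35}{8} + \frac{5}{8} e_{13} + \frac{15}{4} e_{23} + \frac{5}{2} e_{34} + \frac{35}{4} e_{35}
(3 e_{4}) R2 = 6 - \frac{3}{2} e_{14} - 9 e_{24} + \frac{21}{2} e_{34} - 21 e_{45}
(\frac{7}{5} e_{5}) R2 = \frac{49}{5} - \frac{7}{10} e_{15} - \frac{21}{5} e_{25} + \frac{49}{10} e_{35} + \frac{14}{5} e_{45}
Summing the partial products and collecting blades:
Answer: \frac{2231}{120} - \frac{13}{4} e_{12} + \frac{71}{24} e_{13} - \frac{1}{6} e_{14} + \frac{119}{30} e_{15} - 5 e_{23} - 14 e_{24} - \frac{217}{10} e_{25} + 13 e_{34} + \frac{273}{20} e_{35} - \frac{91}{5} e_{45}


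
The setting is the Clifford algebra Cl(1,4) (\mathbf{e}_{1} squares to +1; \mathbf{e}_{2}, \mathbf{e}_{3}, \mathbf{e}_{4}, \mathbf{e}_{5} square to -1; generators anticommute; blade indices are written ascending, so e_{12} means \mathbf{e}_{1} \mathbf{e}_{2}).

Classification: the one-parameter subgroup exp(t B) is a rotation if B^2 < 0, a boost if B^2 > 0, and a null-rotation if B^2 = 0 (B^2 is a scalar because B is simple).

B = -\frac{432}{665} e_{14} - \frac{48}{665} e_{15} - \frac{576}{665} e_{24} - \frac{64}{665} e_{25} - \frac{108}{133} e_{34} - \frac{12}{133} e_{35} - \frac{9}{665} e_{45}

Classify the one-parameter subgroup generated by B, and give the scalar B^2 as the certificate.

B^2 term by term: the squares give (-\frac{432}{665})^2*(e_{14})^2 + (-\frac{48}{665})^2*(e_{15})^2 + (-\frac{576}{665})^2*(e_{24})^2 + (-\frac{64}{665})^2*(e_{25})^2 + (-\frac{108}{133})^2*(e_{34})^2 + (-\frac{12}{133})^2*(e_{35})^2 + (-\frac{9}{665})^2*(e_{45})^2 = \frac{186624}{442225}*(+1) + \frac{2304}{442225}*(+1) + \frac{331776}{442225}*(-1) + \frac{4096}{442225}*(-1) + \frac{11664}{17689}*(-1) + \frac{144}{17689}*(-1) + \frac{81}{442225}*(-1) = -1 (each basis 2-blade squares to minus the product of its generators' squares); cross terms between blades sharing an index anticommute and cancel; the commuting (index-disjoint) pairs give grade-4 terms 2*c*c'*(blade product), which cancel blade by blade — e_{1245}: -\frac{55296}{442225} + \frac{55296}{442225} = 0; e_{1345}: -\frac{10368}{88445} + \frac{10368}{88445} = 0; e_{2345}: -\frac{13824}{88445} + \frac{13824}{88445} = 0 — confirming B is simple. So B^2 = -1.
Answer: rotation, certificate B^2 = -1. The class reads off the invariant scalar -1 directly.


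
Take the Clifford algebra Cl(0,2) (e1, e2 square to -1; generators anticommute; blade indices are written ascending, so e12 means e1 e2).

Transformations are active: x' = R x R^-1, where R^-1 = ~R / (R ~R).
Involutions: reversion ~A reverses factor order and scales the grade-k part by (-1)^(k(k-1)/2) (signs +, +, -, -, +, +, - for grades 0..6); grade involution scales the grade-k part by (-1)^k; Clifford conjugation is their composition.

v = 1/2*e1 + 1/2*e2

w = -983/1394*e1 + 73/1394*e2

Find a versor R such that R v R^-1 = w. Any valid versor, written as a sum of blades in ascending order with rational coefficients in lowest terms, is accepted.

Since q(v) = q(w) = -1/2, the sum R = v + w = -143/697*e1 + 385/697*e2 does the job whenever invertible.
Answer: -143/697*e1 + 385/697*e2


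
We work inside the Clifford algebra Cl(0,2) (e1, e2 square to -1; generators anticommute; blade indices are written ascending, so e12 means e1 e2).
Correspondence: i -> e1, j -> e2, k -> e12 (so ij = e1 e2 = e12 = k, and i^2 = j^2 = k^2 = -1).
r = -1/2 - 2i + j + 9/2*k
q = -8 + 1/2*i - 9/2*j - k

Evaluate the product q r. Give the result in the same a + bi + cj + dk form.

In blades: q = -8 + 1/2*e1 - 9/2*e2 - e12, r = -1/2 - 2*e1 + e2 + 9/2*e12.
Distribute q over r term by term (generator squares from the signature, products reordered to ascending indices): (-8)*r = 4 + 16*e1 - 8*e2 - 36*e12; (1/2*e1)*r = 1 - 1/4*e1 - 9/4*e2 + 1/2*e12; (-9/2*e2)*r = 9/2 - 81/4*e1 + 9/4*e2 - 9*e12; (-e12)*r = 9/2 + e1 + 2*e2 + 1/2*e12.
Sum: 14 - 7/2*e1 - 6*e2 - 44*e12; translating back through the correspondence:
Answer: 14 - 7/2*i - 6j - 44k


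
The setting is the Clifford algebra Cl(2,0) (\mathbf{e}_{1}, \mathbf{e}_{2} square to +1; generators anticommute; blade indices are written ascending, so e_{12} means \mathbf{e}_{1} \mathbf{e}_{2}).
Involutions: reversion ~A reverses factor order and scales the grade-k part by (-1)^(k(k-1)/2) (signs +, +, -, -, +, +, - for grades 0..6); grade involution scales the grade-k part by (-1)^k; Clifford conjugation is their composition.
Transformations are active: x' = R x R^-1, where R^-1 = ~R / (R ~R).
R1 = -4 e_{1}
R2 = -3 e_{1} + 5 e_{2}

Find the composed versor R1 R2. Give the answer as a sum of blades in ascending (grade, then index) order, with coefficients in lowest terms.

Distribute over the terms of R1 (each basis-blade product reordered to ascending indices, repeated generators contracted through their squares):
(-4 e_{1}) R2 = 12 - 20 e_{12}
Answer: 12 - 20 e_{12}


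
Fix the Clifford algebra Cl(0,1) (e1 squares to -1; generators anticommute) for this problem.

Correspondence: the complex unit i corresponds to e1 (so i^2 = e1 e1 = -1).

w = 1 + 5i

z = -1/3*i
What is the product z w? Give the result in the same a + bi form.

In blades: z = -1/3*e1, w = 1 + 5*e1.
Distribute z over w term by term (generator squares from the signature, products reordered to ascending indices): (-1/3*e1)*w = 5/3 - 1/3*e1.
Sum: 5/3 - 1/3*e1; translating back through the correspondence:
Answer: 5/3 - 1/3*i


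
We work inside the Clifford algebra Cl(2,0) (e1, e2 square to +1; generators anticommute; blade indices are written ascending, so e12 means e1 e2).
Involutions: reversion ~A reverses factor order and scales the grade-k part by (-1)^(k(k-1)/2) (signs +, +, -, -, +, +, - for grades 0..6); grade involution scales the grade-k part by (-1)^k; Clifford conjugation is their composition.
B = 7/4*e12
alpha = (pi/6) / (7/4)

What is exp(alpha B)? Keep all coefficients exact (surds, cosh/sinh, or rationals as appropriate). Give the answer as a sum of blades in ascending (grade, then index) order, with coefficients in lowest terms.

B^2 = (7/4)^2*(e12)^2 = 49/16*(-1) = -49/16 (a basis 2-blade squares to minus the product of its generators' squares).
B^2 = -49/16 — since the square is negative, the closed form is circular: l = 7/4, alpha*l = pi/6, so exp(alpha B) = cos(pi/6) + (sin(pi/6)/(7/4))*B = sqrt(3)/2 + (2/7)*B.
Answer: sqrt(3)/2 + 1/2*e12


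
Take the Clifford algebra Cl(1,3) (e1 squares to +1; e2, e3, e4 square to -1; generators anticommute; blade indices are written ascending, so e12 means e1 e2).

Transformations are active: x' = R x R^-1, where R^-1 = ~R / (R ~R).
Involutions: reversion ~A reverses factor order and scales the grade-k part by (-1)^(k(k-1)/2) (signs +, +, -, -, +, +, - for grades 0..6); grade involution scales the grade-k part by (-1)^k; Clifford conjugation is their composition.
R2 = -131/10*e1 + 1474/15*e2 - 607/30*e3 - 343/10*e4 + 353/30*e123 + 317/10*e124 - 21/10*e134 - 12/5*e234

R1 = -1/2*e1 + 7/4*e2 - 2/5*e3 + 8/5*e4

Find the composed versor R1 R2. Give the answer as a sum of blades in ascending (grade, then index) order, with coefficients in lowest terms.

Distribute over the terms of R1 (each basis-blade product reordered to ascending indices, repeated generators contracted through their squares):
(-1/2*e1) R2 = 131/20 - 737/15*e12 + 607/60*e13 + 343/20*e14 - 353/60*e23 - 317/20*e24 + 21/20*e34 + 6/5*e1234
(7/4*e2) R2 = -5159/30 + 917/40*e12 + 2471/120*e13 + 2219/40*e14 - 4249/120*e23 - 2401/40*e24 + 21/5*e34 + 147/40*e1234
(-2/5*e3) R2 = -607/75 + 353/75*e12 - 131/25*e13 + 21/25*e14 + 2948/75*e23 + 24/25*e24 + 343/25*e34 - 317/25*e1234
(8/5*e4) R2 = 1372/25 - 1268/25*e12 + 84/25*e13 + 524/25*e14 + 96/25*e23 - 11792/75*e24 + 2428/75*e34 - 1412/75*e1234
Summing the partial products and collecting blades:
Answer: -11863/100 - 43333/600*e12 + 17297/600*e13 + 3777/40*e14 + 371/200*e23 - 27857/120*e24 + 15403/300*e34 - 15979/600*e1234


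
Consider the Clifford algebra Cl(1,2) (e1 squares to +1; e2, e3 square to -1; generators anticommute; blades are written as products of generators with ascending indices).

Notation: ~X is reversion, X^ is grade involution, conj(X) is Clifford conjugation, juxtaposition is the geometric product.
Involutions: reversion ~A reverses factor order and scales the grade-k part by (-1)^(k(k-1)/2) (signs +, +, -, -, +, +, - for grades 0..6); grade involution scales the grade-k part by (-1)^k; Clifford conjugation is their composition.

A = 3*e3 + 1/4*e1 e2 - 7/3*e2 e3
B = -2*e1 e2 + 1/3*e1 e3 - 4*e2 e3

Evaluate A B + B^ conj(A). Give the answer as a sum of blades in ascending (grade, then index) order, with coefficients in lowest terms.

first term: -59/6 + e1 - 12*e2 + 7/9*e1 e2 + 17/3*e1 e3 - 1/12*e2 e3 - 6*e1 e2 e3
second term: 59/6 + e1 - 12*e2 + 7/9*e1 e2 + 17/3*e1 e3 - 1/12*e2 e3 + 6*e1 e2 e3
Answer: 2*e1 - 24*e2 + 14/9*e1 e2 + 34/3*e1 e3 - 1/6*e2 e3


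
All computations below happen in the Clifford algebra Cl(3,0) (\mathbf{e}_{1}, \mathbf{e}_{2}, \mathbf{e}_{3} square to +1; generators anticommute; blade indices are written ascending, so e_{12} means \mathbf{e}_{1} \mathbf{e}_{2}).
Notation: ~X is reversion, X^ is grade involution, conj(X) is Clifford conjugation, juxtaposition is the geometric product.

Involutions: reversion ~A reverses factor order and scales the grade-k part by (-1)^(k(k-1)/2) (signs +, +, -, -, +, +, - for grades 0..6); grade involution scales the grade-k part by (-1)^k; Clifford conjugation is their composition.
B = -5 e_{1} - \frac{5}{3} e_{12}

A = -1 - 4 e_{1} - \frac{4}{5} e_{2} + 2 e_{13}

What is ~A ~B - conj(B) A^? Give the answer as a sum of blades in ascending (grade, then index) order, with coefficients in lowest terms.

first term: 20 + \frac{19}{3} e_{1} - \frac{20}{3} e_{2} - 10 e_{3} - \frac{17}{3} e_{12} - \frac{10}{3} e_{23}
second term: 20 - \frac{11}{3} e_{1} - \frac{20}{3} e_{2} + 10 e_{3} + \frac{7}{3} e_{12} - \frac{10}{3} e_{23}
Answer: 10 e_{1} - 20 e_{3} - 8 e_{12}


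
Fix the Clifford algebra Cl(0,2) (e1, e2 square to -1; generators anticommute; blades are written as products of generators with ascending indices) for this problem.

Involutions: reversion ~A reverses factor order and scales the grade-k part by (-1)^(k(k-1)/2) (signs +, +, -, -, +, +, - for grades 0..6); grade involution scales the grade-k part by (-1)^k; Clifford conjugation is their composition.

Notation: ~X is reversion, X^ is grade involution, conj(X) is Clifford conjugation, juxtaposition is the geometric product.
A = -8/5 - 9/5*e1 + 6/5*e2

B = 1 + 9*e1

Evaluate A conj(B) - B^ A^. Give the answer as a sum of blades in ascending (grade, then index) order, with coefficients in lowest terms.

first term: -89/5 + 63/5*e1 + 6/5*e2 + 54/5*e1 e2
second term: 73/5 + 81/5*e1 - 6/5*e2 + 54/5*e1 e2
Answer: -162/5 - 18/5*e1 + 12/5*e2


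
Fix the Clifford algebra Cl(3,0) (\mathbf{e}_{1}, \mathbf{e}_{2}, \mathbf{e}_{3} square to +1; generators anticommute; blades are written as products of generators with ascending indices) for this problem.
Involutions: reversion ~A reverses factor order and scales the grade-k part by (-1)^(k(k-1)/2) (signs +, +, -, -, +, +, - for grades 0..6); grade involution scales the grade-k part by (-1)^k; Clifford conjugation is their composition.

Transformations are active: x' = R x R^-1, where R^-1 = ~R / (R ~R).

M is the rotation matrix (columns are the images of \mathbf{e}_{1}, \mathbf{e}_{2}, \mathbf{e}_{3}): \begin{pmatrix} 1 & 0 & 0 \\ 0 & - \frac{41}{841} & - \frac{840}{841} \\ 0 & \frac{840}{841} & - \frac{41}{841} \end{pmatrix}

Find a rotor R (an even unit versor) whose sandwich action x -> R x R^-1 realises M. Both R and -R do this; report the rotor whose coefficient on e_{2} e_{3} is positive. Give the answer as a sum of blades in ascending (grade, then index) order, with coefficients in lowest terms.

Method: write R = a + b12*e_{1} e_{2} + b13*e_{1} e_{3} + b23*e_{2} e_{3} with a^2 + b12^2 + b13^2 + b23^2 = 1 (so R^-1 = ~R). Expanding the columns R e_j ~R gives tr M = 4a^2 - 1 and, from the antisymmetric part, M21 - M12 = -4a*b12, M13 - M31 = 4a*b13, M32 - M23 = -4a*b23.
Here tr M = \frac{759}{841}, so a^2 = (1 + tr M)/4 = \frac{400}{841} and a = ±\frac{20}{29}. Taking a = \frac{20}{29}: M21 - M12 = 0, M13 - M31 = 0, M32 - M23 = \frac{1680}{841}, giving b12 = 0, b13 = 0, b23 = -\frac{21}{29}, i.e. R = \frac{20}{29} - \frac{21}{29} e_{2} e_{3}.
Its e_{2} e_{3} coefficient is negative, so report the other preimage -R.
Answer: -\frac{20}{29} + \frac{21}{29} e_{2} e_{3}. Recall the cover is two-to-one: with M of trace \frac{759}{841}, both preimages act alike, and the stated e_{2} e_{3} sign chooses the sheet.


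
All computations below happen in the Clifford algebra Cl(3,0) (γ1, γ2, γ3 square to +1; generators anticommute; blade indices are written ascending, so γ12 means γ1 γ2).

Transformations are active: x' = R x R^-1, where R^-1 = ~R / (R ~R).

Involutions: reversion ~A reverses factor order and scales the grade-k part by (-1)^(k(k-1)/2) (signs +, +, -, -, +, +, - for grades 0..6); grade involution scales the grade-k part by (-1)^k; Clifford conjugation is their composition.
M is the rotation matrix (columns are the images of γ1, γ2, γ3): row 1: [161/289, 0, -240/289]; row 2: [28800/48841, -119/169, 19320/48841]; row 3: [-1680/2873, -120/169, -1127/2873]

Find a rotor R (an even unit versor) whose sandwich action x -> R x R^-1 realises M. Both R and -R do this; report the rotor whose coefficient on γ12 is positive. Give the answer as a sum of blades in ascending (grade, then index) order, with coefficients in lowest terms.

Method: write R = a + b12*γ12 + b13*γ13 + b23*γ23 with a^2 + b12^2 + b13^2 + b23^2 = 1 (so R^-1 = ~R). Expanding the columns R e_j ~R gives tr M = 4a^2 - 1 and, from the antisymmetric part, M21 - M12 = -4a*b12, M13 - M31 = 4a*b13, M32 - M23 = -4a*b23.
Here tr M = -26341/48841, so a^2 = (1 + tr M)/4 = 5625/48841 and a = ±75/221. Taking a = 75/221: M21 - M12 = 28800/48841, M13 - M31 = -12000/48841, M32 - M23 = -54000/48841, giving b12 = -96/221, b13 = -40/221, b23 = 180/221, i.e. R = 75/221 - 96/221*γ12 - 40/221*γ13 + 180/221*γ23.
Its γ12 coefficient is negative, so report the other preimage -R.
Answer: -75/221 + 96/221*γ12 + 40/221*γ13 - 180/221*γ23. Why the constraint matters: R and -R act identically through the sandwich — M has trace -26341/48841 either way — so only the sign condition on γ12 picks one of the two preimages.


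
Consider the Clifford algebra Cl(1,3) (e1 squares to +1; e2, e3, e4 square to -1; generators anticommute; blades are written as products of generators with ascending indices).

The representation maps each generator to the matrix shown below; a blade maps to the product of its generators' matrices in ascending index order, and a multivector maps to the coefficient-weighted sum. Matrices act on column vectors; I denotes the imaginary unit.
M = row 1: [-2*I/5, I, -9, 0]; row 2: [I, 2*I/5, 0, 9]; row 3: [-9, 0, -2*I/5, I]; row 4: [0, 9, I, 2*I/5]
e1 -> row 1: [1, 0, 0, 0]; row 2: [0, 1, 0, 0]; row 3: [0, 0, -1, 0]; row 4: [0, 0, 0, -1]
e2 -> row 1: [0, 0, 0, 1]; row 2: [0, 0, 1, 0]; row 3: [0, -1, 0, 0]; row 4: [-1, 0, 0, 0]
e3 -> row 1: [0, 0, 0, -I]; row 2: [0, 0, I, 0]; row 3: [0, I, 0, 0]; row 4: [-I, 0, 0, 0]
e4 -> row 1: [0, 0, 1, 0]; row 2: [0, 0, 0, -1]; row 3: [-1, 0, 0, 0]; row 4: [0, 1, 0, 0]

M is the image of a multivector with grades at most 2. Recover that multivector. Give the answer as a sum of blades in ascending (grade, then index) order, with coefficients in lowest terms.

Method: the blade images are trace-orthogonal — tr(rho(e_A) rho(e_B)^-1) = 4 if A = B and 0 otherwise — and rho(e_A)^-1 = (e_A)^2 * rho(e_A) with (e_A)^2 = +1 or -1, so the coefficient of e_A in the preimage is (e_A)^2 * tr(M rho(e_A))/4.
Nonzero projections over blades of grade <= 2: e1 e4: (e1 e4)^2 = +1, tr(M rho(e1 e4)) = -36, coefficient -9; e2 e3: (e2 e3)^2 = -1, tr(M rho(e2 e3)) = -8/5, coefficient 2/5; e3 e4: (e3 e4)^2 = -1, tr(M rho(e3 e4)) = 4, coefficient -1. Every other blade of grade <= 2 projects to 0.
Answer: -9*e1 e4 + 2/5*e2 e3 - e3 e4


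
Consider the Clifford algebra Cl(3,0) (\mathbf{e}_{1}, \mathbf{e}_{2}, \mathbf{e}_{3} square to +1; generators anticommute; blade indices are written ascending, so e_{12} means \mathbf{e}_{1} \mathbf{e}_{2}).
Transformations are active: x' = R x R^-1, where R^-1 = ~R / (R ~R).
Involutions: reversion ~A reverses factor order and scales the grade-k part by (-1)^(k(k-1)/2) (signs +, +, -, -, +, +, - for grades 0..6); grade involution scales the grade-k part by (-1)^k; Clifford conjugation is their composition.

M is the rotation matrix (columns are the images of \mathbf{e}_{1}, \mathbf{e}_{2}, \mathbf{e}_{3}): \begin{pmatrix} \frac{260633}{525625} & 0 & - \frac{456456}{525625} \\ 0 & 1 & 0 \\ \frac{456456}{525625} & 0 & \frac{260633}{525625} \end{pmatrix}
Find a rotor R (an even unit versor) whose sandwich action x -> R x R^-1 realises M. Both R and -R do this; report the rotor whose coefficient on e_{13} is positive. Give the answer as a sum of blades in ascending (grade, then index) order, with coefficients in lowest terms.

Method: write R = a + b12*e_{12} + b13*e_{13} + b23*e_{23} with a^2 + b12^2 + b13^2 + b23^2 = 1 (so R^-1 = ~R). Expanding the columns R e_j ~R gives tr M = 4a^2 - 1 and, from the antisymmetric part, M21 - M12 = -4a*b12, M13 - M31 = 4a*b13, M32 - M23 = -4a*b23.
Here tr M = \frac{1046891}{525625}, so a^2 = (1 + tr M)/4 = \frac{393129}{525625} and a = ±\frac{627}{725}. Taking a = \frac{627}{725}: M21 - M12 = 0, M13 - M31 = -\frac{912912}{525625}, M32 - M23 = 0, giving b12 = 0, b13 = -\frac{364}{725}, b23 = 0, i.e. R = \frac{627}{725} - \frac{364}{725} e_{13}.
Its e_{13} coefficient is negative, so report the other preimage -R.
Answer: -\frac{627}{725} + \frac{364}{725} e_{13}. Sheet selection: the two-to-one cover makes ±R indistinguishable at the matrix level (trace \frac{1046891}{525625}), so uniqueness comes from the required sign on e_{13}.


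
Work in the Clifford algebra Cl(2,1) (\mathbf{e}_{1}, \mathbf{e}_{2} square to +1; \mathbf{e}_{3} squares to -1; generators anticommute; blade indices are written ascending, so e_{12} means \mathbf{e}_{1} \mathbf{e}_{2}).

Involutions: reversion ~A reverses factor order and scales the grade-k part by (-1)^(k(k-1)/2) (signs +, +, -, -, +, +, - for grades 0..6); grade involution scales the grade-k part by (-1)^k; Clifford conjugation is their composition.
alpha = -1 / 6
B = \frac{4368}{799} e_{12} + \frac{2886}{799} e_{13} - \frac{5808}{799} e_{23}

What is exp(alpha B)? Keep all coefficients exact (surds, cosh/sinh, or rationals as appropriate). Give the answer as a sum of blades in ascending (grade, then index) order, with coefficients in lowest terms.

B^2 term by term: the squares give (\frac{4368}{799})^2*(e_{12})^2 + (\frac{2886}{799})^2*(e_{13})^2 + (-\frac{5808}{799})^2*(e_{23})^2 = \frac{19079424}{638401}*(-1) + \frac{8328996}{638401}*(+1) + \frac{33732864}{638401}*(+1) = 36 (each basis 2-blade squares to minus the product of its generators' squares); cross terms between blades sharing an index anticommute and cancel. So B^2 = 36.
B^2 = 36 — B^2 > 0, so the exponential closes hyperbolically: l = 6, alpha*l = -1, so exp(alpha B) = cosh(-1) + (sinh(-1)/6)*B = \cosh{\left(1 \right)} + (- \frac{\sinh{\left(1 \right)}}{6})*B.
Answer: \cosh{\left(1 \right)} - \frac{728 \sinh{\left(1 \right)}}{799} e_{12} - \frac{481 \sinh{\left(1 \right)}}{799} e_{13} + \frac{968 \sinh{\left(1 \right)}}{799} e_{23}


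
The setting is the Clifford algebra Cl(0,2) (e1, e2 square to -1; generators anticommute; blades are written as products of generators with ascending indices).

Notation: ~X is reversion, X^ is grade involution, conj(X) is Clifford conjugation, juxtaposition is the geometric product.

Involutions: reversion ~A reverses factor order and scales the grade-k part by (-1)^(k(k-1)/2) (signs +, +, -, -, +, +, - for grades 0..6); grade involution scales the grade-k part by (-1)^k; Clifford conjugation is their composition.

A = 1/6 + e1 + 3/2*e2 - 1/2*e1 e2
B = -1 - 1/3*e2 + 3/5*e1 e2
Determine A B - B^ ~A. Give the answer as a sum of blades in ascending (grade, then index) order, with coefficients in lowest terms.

first term: 19/30 - 4/15*e1 - 97/45*e2 + 4/15*e1 e2
second term: -29/30 - 26/15*e1 - 38/45*e2 - 11/15*e1 e2
Answer: 8/5 + 22/15*e1 - 59/45*e2 + e1 e2


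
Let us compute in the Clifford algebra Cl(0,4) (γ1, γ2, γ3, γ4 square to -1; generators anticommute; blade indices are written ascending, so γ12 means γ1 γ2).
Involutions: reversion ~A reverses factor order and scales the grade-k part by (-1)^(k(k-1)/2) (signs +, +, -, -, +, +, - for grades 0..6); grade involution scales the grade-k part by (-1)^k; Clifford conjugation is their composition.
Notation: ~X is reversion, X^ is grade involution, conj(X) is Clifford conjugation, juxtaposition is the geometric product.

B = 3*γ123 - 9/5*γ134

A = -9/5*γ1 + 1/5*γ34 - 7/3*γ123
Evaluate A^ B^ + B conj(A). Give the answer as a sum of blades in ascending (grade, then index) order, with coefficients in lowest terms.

first term: -7 - 9/25*γ1 + 27/5*γ23 + 21/5*γ24 - 81/25*γ34 - 3/5*γ124
second term: -7 - 9/25*γ1 - 27/5*γ23 - 21/5*γ24 + 81/25*γ34 + 3/5*γ124
Answer: -14 - 18/25*γ1


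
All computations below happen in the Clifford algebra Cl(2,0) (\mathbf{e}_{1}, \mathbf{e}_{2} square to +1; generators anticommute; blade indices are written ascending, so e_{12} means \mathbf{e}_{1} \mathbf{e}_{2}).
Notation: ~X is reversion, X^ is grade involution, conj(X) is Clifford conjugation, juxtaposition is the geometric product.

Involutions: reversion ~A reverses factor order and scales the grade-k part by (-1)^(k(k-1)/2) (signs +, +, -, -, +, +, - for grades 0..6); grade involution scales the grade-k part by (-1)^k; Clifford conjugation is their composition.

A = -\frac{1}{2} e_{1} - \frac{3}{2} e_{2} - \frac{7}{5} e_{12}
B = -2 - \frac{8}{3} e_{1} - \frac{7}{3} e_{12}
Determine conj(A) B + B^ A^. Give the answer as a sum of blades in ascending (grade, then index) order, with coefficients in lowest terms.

first term: \frac{29}{15} + \frac{5}{2} e_{1} - \frac{13}{30} e_{2} + \frac{6}{5} e_{12}
second term: -\frac{29}{15} - \frac{9}{2} e_{1} - \frac{167}{30} e_{2} + \frac{34}{5} e_{12}
Answer: -2 e_{1} - 6 e_{2} + 8 e_{12}


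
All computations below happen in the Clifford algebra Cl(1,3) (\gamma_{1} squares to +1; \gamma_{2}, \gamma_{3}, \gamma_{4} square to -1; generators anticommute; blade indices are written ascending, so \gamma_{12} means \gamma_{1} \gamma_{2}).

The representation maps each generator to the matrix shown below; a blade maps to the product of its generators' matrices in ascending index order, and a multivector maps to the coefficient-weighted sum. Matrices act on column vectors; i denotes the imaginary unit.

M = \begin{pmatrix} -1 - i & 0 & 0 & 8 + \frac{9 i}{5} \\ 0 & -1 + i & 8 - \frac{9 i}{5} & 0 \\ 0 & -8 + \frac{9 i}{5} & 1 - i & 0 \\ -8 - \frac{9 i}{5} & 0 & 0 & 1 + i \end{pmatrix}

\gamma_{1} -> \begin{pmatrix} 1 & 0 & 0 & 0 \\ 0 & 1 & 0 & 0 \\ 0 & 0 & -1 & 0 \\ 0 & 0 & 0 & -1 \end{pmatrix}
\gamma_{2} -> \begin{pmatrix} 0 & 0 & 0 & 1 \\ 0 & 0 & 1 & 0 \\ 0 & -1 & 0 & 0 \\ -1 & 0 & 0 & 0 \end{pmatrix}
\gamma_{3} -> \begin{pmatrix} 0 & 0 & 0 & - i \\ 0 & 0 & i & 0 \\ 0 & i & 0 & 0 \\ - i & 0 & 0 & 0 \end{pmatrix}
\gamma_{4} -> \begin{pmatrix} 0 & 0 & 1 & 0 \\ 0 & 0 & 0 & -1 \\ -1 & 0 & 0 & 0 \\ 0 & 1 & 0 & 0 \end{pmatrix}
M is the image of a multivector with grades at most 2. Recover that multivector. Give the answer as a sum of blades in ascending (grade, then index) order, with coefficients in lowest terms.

Method: the blade images are trace-orthogonal — tr(rho(e_A) rho(e_B)^-1) = 4 if A = B and 0 otherwise — and rho(e_A)^-1 = (e_A)^2 * rho(e_A) with (e_A)^2 = +1 or -1, so the coefficient of e_A in the preimage is (e_A)^2 * tr(M rho(e_A))/4.
Nonzero projections over blades of grade <= 2: \gamma_{1}: (\gamma_{1})^2 = +1, tr(M rho(\gamma_{1})) = -4, coefficient -1; \gamma_{2}: (\gamma_{2})^2 = -1, tr(M rho(\gamma_{2})) = -32, coefficient 8; \gamma_{13}: (\gamma_{13})^2 = +1, tr(M rho(\gamma_{13})) = - \frac{36}{5}, coefficient -\frac{9}{5}; \gamma_{23}: (\gamma_{23})^2 = -1, tr(M rho(\gamma_{23})) = -4, coefficient 1. Every other blade of grade <= 2 projects to 0.
Answer: -\gamma_{1} + 8 \gamma_{2} - \frac{9}{5} \gamma_{13} + \gamma_{23}


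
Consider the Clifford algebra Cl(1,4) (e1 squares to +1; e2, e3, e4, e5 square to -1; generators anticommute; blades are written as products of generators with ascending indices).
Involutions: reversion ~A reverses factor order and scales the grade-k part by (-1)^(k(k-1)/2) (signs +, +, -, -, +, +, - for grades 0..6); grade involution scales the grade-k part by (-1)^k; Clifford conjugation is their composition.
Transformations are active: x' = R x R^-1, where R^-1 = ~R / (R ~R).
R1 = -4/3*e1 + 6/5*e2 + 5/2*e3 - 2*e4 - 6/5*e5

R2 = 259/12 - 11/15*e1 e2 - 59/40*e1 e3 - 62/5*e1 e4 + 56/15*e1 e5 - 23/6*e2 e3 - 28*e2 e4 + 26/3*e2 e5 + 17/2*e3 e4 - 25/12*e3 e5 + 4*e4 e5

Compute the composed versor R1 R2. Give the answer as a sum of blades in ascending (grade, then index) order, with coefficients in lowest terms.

Distribute over the terms of R1 (each basis-blade product reordered to ascending indices, repeated generators contracted through their squares):
(-4/3*e1) R2 = -259/9*e1 + 44/45*e2 + 59/30*e3 + 248/15*e4 - 224/45*e5 + 46/9*e1 e2 e3 + 112/3*e1 e2 e4 - 104/9*e1 e2 e5 - 34/3*e1 e3 e4 + 25/9*e1 e3 e5 - 16/3*e1 e4 e5
(6/5*e2) R2 = -22/25*e1 + 259/10*e2 + 23/5*e3 + 168/5*e4 - 52/5*e5 + 177/100*e1 e2 e3 + 372/25*e1 e2 e4 - 112/25*e1 e2 e5 + 51/5*e2 e3 e4 - 5/2*e2 e3 e5 + 24/5*e2 e4 e5
(5/2*e3) R2 = -59/16*e1 - 115/12*e2 + 1295/24*e3 - 85/4*e4 + 125/24*e5 - 11/6*e1 e2 e3 + 31*e1 e3 e4 - 28/3*e1 e3 e5 + 70*e2 e3 e4 - 65/3*e2 e3 e5 + 10*e3 e4 e5
(-2*e4) R2 = 124/5*e1 + 56*e2 - 17*e3 - 259/6*e4 + 8*e5 + 22/15*e1 e2 e4 + 59/20*e1 e3 e4 + 112/15*e1 e4 e5 + 23/3*e2 e3 e4 + 52/3*e2 e4 e5 - 25/6*e3 e4 e5
(-6/5*e5) R2 = -112/25*e1 - 52/5*e2 + 5/2*e3 - 24/5*e4 - 259/10*e5 + 22/25*e1 e2 e5 + 177/100*e1 e3 e5 + 372/25*e1 e4 e5 + 23/5*e2 e3 e5 + 168/5*e2 e4 e5 - 51/5*e3 e4 e5
Summing the partial products and collecting blades:
Answer: -46891/3600*e1 + 11321/180*e2 + 1841/40*e3 - 229/12*e4 - 2021/72*e5 + 4543/900*e1 e2 e3 + 1342/25*e1 e2 e4 - 682/45*e1 e2 e5 + 1357/60*e1 e3 e4 - 4307/900*e1 e3 e5 + 1276/75*e1 e4 e5 + 1318/15*e2 e3 e4 - 587/30*e2 e3 e5 + 836/15*e2 e4 e5 - 131/30*e3 e4 e5


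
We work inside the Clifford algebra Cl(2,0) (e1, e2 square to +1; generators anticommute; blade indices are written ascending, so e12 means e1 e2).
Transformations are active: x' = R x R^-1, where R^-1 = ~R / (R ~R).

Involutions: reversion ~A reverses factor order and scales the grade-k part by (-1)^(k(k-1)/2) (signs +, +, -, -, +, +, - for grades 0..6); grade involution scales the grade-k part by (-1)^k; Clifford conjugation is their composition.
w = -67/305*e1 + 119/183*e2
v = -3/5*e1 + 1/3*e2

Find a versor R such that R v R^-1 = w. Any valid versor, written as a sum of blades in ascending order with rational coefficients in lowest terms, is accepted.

Sketch: the shared square 106/225 makes R = v + w = -50/61*e1 + 60/61*e2 the natural versor; its sandwich fixes that direction, negates (v - w)/2, and sends v to w.
Answer: -50/61*e1 + 60/61*e2


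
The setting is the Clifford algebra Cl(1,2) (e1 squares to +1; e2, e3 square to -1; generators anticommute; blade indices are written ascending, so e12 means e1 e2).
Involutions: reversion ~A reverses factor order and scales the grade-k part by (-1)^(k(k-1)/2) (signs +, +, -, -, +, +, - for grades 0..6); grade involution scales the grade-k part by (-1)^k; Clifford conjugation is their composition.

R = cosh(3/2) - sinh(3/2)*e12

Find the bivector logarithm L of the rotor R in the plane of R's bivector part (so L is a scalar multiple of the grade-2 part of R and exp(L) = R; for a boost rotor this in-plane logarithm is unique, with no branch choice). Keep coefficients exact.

The scalar part of R is cosh(3/2), giving the rapidity magnitude (cosh is even); the bivector part supplies orientation, its quotient by sinh of the rapidity is the plane, and L = rapidity * plane — unique in that plane, since flipping both signs leaves L unchanged.
Concretely: cosh(rapidity) = cosh(3/2) gives rapidity = ±3/2, and since rapidity/sinh(rapidity) is even the sign is immaterial: L = (rapidity/sinh(rapidity)) * <R>_2 = (3/(2*sinh(3/2))) * <R>_2.
Answer: -3/2*e12


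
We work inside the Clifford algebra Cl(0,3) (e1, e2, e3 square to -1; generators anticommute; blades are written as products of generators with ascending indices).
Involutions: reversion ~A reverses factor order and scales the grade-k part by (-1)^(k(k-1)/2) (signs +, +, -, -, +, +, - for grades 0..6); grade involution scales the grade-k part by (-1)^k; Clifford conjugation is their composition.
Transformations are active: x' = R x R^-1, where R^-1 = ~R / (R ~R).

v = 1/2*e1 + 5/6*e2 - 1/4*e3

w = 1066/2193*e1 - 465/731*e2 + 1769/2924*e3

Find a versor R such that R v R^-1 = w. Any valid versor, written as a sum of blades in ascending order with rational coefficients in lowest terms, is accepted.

A norm check does it: q(v) = q(w) = -145/144, hence R = v + w = 4325/4386*e1 + 865/4386*e2 + 519/1462*e3 realises the map — parallel part kept, (v - w)/2 negated, v carried to w.
Answer: 4325/4386*e1 + 865/4386*e2 + 519/1462*e3


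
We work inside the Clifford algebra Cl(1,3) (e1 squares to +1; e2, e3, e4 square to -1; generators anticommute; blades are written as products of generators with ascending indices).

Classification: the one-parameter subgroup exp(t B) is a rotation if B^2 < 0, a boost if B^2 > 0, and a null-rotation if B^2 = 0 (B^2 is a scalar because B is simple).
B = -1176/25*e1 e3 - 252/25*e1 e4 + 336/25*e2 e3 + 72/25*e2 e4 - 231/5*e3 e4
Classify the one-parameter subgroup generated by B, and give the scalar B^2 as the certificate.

B^2 term by term: the squares give (-1176/25)^2*(e1 e3)^2 + (-252/25)^2*(e1 e4)^2 + (336/25)^2*(e2 e3)^2 + (72/25)^2*(e2 e4)^2 + (-231/5)^2*(e3 e4)^2 = 1382976/625*(+1) + 63504/625*(+1) + 112896/625*(-1) + 5184/625*(-1) + 53361/25*(-1) = -9 (each basis 2-blade squares to minus the product of its generators' squares); cross terms between blades sharing an index anticommute and cancel; the commuting (index-disjoint) pairs give grade-4 terms 2*c*c'*(blade product), which cancel blade by blade — e1 e2 e3 e4: 169344/625 - 169344/625 = 0 — confirming B is simple. So B^2 = -9.
Answer: rotation, certificate B^2 = -9. B^2 = -9 is basis-independent, so its sign is the whole story.


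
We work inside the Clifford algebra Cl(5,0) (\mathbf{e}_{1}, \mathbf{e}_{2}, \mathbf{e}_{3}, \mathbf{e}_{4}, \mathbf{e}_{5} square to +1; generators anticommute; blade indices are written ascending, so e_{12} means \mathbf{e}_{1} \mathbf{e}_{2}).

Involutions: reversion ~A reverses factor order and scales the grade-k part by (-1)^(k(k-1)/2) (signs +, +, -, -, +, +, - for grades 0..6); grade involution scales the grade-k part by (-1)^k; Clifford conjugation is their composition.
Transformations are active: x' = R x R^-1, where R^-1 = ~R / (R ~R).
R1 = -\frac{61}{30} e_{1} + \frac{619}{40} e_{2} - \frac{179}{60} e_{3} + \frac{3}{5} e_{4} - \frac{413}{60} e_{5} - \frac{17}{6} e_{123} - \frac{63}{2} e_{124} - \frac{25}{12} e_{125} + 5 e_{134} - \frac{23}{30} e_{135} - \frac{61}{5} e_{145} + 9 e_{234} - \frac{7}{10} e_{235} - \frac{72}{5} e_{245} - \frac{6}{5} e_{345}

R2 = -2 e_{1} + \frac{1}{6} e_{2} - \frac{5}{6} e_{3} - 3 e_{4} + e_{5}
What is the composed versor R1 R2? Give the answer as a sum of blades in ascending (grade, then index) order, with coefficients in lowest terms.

Distribute over the terms of R2 (each basis-blade product reordered to ascending indices, repeated generators contracted through their squares):
R1 (-2 e_{1}) = \frac{61}{15} + \frac{619}{20} e_{12} - \frac{179}{30} e_{13} + \frac{6}{5} e_{14} - \frac{413}{30} e_{15} + \frac{17}{3} e_{23} + 63 e_{24} + \frac{25}{6} e_{25} - 10 e_{34} + \frac{23}{15} e_{35} + \frac{122}{5} e_{45} + 18 e_{1234} - \frac{7}{5} e_{1235} - \frac{144}{5} e_{1245} - \frac{12}{5} e_{1345}
R1 (\frac{1}{6} e_{2}) = \frac{619}{240} - \frac{61}{180} e_{12} + \frac{17}{36} e_{13} + \frac{21}{4} e_{14} + \frac{25}{72} e_{15} + \frac{179}{360} e_{23} - \frac{1}{10} e_{24} + \frac{413}{360} e_{25} + \frac{3}{2} e_{34} - \frac{7}{60} e_{35} - \frac{12}{5} e_{45} + \frac{5}{6} e_{1234} - \frac{23}{180} e_{1235} - \frac{61}{30} e_{1245} + \frac{1}{5} e_{2345}
R1 (-\frac{5}{6} e_{3}) = \frac{179}{72} + \frac{85}{36} e_{12} + \frac{61}{36} e_{13} + \frac{25}{6} e_{14} - \frac{23}{36} e_{15} - \frac{619}{48} e_{23} + \frac{15}{2} e_{24} - \frac{7}{12} e_{25} + \frac{1}{2} e_{34} - \frac{413}{72} e_{35} + e_{45} - \frac{105}{4} e_{1234} - \frac{125}{72} e_{1235} + \frac{61}{6} e_{1345} + 12 e_{2345}
R1 (-3 e_{4}) = -\frac{9}{5} + \frac{189}{2} e_{12} - 15 e_{13} + \frac{61}{10} e_{14} - \frac{183}{5} e_{15} - 27 e_{23} - \frac{1857}{40} e_{24} - \frac{216}{5} e_{25} + \frac{179}{20} e_{34} - \frac{18}{5} e_{35} - \frac{413}{20} e_{45} + \frac{17}{2} e_{1234} - \frac{25}{4} e_{1245} - \frac{23}{10} e_{1345} - \frac{21}{10} e_{2345}
R1 (e_{5}) = -\frac{413}{60} - \frac{25}{12} e_{12} - \frac{23}{30} e_{13} - \frac{61}{5} e_{14} - \frac{61}{30} e_{15} - \frac{7}{10} e_{23} - \frac{72}{5} e_{24} + \frac{619}{40} e_{25} - \frac{6}{5} e_{34} - \frac{179}{60} e_{35} + \frac{3}{5} e_{45} - \frac{17}{6} e_{1235} - \frac{63}{2} e_{1245} + 5 e_{1345} + 9 e_{2345}
Summing the partial products and collecting blades:
Answer: \frac{323}{720} + \frac{2257}{18} e_{12} - \frac{587}{30} e_{13} + \frac{271}{60} e_{14} - \frac{6323}{120} e_{15} - \frac{24791}{720} e_{23} + \frac{383}{40} e_{24} - \frac{4139}{180} e_{25} - \frac{1}{4} e_{34} - \frac{785}{72} e_{35} + \frac{59}{20} e_{45} + \frac{13}{12} e_{1234} - \frac{439}{72} e_{1235} - \frac{823}{12} e_{1245} + \frac{157}{15} e_{1345} + \frac{191}{10} e_{2345}


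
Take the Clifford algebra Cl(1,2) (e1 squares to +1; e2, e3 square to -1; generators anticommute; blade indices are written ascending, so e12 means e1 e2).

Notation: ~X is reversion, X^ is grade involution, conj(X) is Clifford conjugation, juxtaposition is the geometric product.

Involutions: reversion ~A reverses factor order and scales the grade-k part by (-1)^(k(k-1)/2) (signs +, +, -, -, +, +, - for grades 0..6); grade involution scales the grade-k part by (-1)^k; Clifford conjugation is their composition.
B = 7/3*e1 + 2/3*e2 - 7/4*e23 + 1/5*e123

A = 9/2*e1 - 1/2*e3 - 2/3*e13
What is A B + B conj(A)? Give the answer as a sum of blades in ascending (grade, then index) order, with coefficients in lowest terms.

first term: 21/2 + 121/120*e2 + 14/9*e3 + 64/15*e12 + 7/6*e13 + 37/30*e23 - 535/72*e123
second term: -21/2 + 89/120*e2 + 14/9*e3 + 61/15*e12 + 7/6*e13 - 17/30*e23 + 535/72*e123
Answer: 7/4*e2 + 28/9*e3 + 25/3*e12 + 7/3*e13 + 2/3*e23


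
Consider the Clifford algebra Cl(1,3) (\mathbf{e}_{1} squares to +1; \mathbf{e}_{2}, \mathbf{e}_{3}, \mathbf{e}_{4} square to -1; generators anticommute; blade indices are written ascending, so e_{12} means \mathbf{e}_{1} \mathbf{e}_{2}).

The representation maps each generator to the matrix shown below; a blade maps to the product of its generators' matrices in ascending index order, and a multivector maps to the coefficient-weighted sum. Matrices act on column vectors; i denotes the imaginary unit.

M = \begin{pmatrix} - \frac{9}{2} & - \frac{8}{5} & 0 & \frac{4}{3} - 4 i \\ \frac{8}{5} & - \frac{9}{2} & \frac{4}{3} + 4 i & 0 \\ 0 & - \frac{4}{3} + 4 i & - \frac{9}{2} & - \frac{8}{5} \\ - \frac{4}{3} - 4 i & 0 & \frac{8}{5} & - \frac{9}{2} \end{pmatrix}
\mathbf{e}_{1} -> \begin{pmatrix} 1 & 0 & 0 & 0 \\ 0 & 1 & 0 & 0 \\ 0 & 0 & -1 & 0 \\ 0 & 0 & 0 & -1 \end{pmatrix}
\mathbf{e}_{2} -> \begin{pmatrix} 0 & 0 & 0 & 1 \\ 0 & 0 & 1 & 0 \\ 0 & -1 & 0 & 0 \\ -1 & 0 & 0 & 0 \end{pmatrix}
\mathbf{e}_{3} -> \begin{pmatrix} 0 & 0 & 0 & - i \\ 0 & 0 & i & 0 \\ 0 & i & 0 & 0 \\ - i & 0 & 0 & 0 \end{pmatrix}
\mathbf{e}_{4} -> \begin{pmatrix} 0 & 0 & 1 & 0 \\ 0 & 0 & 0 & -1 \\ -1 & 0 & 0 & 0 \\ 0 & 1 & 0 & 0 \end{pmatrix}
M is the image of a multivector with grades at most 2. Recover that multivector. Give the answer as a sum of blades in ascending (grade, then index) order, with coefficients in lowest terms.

Method: the blade images are trace-orthogonal — tr(rho(e_A) rho(e_B)^-1) = 4 if A = B and 0 otherwise — and rho(e_A)^-1 = (e_A)^2 * rho(e_A) with (e_A)^2 = +1 or -1, so the coefficient of e_A in the preimage is (e_A)^2 * tr(M rho(e_A))/4.
Nonzero projections over blades of grade <= 2: 1: (1)^2 = +1, tr(M 1) = -18, coefficient -\frac{9}{2}; e_{2}: (e_{2})^2 = -1, tr(M rho(e_{2})) = - \frac{16}{3}, coefficient \frac{4}{3}; e_{3}: (e_{3})^2 = -1, tr(M rho(e_{3})) = -16, coefficient 4; e_{24}: (e_{24})^2 = -1, tr(M rho(e_{24})) = \frac{32}{5}, coefficient -\frac{8}{5}. Every other blade of grade <= 2 projects to 0.
Answer: -\frac{9}{2} + \frac{4}{3} e_{2} + 4 e_{3} - \frac{8}{5} e_{24}


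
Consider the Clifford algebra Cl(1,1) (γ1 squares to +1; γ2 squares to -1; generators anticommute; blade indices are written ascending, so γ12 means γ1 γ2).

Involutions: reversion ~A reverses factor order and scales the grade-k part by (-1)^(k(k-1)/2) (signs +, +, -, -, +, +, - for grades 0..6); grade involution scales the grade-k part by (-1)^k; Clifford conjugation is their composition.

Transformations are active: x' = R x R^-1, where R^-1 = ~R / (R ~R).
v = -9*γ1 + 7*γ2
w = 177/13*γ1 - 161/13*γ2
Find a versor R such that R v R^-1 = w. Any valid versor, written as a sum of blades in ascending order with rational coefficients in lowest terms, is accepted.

Since q(v) = q(w) = 32, the sum R = v + w = 60/13*γ1 - 70/13*γ2 does the job whenever invertible.
Answer: 60/13*γ1 - 70/13*γ2


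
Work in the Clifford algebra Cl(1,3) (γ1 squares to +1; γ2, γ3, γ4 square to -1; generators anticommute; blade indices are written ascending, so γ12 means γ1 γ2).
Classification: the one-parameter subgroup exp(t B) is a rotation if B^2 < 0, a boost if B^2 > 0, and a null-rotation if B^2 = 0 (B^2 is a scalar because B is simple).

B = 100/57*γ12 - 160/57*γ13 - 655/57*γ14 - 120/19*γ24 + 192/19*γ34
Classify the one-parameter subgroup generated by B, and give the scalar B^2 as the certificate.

B^2 term by term: the squares give (100/57)^2*(γ12)^2 + (-160/57)^2*(γ13)^2 + (-655/57)^2*(γ14)^2 + (-120/19)^2*(γ24)^2 + (192/19)^2*(γ34)^2 = 10000/3249*(+1) + 25600/3249*(+1) + 429025/3249*(+1) + 14400/361*(-1) + 36864/361*(-1) = 1 (each basis 2-blade squares to minus the product of its generators' squares); cross terms between blades sharing an index anticommute and cancel; the commuting (index-disjoint) pairs give grade-4 terms 2*c*c'*(blade product), which cancel blade by blade — γ1234: 12800/361 - 12800/361 = 0 — confirming B is simple. So B^2 = 1.
Answer: boost, certificate B^2 = 1. Certificate logic: 1 is a conjugation-invariant scalar, so its sign fixes rotation versus boost versus null-rotation outright.
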